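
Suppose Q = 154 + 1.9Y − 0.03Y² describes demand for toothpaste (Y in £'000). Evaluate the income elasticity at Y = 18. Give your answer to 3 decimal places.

At Y = 18: Q = 178.4800.
dQ/dY = 1.9 − 0.06Y = 0.82000.
η = (dQ/dY)·(Y/Q) = 0.82000 × (18/178.4800) = 0.083.

0.083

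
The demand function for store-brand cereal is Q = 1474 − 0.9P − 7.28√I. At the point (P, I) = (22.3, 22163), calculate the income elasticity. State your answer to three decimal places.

-1.464

At P = 22.3, I = 22163: Q = 370.139.
Holding P constant, ∂Q/∂I = -7.28/(2√I) = -0.0244505.
η_I = (∂Q/∂I)·(I/Q) = -0.0244505 × (22163/370.139) = -1.464.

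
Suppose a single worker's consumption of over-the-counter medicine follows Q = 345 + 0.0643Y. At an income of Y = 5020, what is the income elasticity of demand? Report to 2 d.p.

0.48

At Y = 5020: Q = 667.786.
dQ/dY = 0.0643.
η = (dQ/dY)·(Y/Q) = 0.0643 × (5020/667.786) = 0.48.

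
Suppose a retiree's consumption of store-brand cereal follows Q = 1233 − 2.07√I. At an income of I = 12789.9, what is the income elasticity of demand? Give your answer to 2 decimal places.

-0.12

At I = 12789.9: Q = 998.899.
dQ/dI = -2.07/(2√I) = -0.00915181 at this income.
η = (dQ/dI)·(I/Q) = -0.00915181 × (12789.9/998.899) = -0.12.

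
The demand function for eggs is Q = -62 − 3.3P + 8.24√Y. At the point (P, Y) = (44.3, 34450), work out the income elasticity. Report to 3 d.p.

At P = 44.3, Y = 34450: Q = 1321.213.
Holding P constant, ∂Q/∂Y = 8.24/(2√Y) = 0.0221974.
η_Y = (∂Q/∂Y)·(Y/Q) = 0.0221974 × (34450/1321.213) = 0.579.

0.579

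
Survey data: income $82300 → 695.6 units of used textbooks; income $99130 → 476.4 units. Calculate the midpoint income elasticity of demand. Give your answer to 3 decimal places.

ΔQ = 476.4 − 695.6 = -219.2; midpoint Q̄ = (695.6 + 476.4)/2 = 586.
ΔI = 99130 − 82300 = 16830; midpoint Ī = (82300 + 99130)/2 = 90715.
η = (ΔQ/Q̄) ÷ (ΔI/Ī) = (-219.2/586) ÷ (16830/90715) = -2.016.

-2.016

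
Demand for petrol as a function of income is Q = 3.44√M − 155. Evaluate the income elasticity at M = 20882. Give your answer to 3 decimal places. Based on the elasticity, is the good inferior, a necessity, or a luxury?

0.727 (necessity)

At M = 20882: Q = 342.101.
dQ/dM = 3.44/(2√M) = 0.0119026 at this income.
η = (dQ/dM)·(M/Q) = 0.0119026 × (20882/342.101) = 0.727.
Since 0 < η < 1, the good is a necessity.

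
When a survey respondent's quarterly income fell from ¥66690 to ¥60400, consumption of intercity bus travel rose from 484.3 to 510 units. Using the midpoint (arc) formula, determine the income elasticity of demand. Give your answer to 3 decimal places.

ΔQ = 510 − 484.3 = 25.7; midpoint Q̄ = (484.3 + 510)/2 = 497.15.
ΔI = 60400 − 66690 = -6290; midpoint Ī = (66690 + 60400)/2 = 63545.
η = (ΔQ/Q̄) ÷ (ΔI/Ī) = (25.7/497.15) ÷ (-6290/63545) = -0.522.

-0.522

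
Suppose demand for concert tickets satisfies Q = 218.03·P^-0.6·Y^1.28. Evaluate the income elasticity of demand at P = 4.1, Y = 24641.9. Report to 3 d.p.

For a multiplicative demand Q = A·P^α·Y^β, the income elasticity is β everywhere.
Here β = 1.28, so η = 1.280.

1.280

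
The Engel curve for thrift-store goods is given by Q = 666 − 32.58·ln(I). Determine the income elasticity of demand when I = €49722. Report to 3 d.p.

-0.104

At I = 49722: Q = 313.673.
dQ/dI = -32.58/I = -0.000655243 at this income.
η = (dQ/dI)·(I/Q) = -0.000655243 × (49722/313.673) = -0.104.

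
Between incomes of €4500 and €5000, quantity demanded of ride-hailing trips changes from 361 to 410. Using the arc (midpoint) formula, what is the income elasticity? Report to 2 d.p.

1.21

ΔQ = 410 − 361 = 49; midpoint Q̄ = (361 + 410)/2 = 385.5.
ΔI = 5000 − 4500 = 500; midpoint Ī = (4500 + 5000)/2 = 4750.
η = (ΔQ/Q̄) ÷ (ΔI/Ī) = (49/385.5) ÷ (500/4750) = 1.21.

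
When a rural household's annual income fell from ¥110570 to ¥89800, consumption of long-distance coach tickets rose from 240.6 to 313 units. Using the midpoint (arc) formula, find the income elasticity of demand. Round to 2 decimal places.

-1.26

ΔQ = 313 − 240.6 = 72.4; midpoint Q̄ = (240.6 + 313)/2 = 276.8.
ΔI = 89800 − 110570 = -20770; midpoint Ī = (110570 + 89800)/2 = 100185.
η = (ΔQ/Q̄) ÷ (ΔI/Ī) = (72.4/276.8) ÷ (-20770/100185) = -1.26.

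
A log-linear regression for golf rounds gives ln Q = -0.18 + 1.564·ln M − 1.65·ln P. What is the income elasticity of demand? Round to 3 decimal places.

In a log-linear demand, the coefficient on ln M is the income elasticity.
So η = 1.564.

1.564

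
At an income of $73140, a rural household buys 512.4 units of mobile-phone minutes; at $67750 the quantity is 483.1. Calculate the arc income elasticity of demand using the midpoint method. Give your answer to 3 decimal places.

0.769

ΔQ = 483.1 − 512.4 = -29.3; midpoint Q̄ = (512.4 + 483.1)/2 = 497.75.
ΔI = 67750 − 73140 = -5390; midpoint Ī = (73140 + 67750)/2 = 70445.
η = (ΔQ/Q̄) ÷ (ΔI/Ī) = (-29.3/497.75) ÷ (-5390/70445) = 0.769.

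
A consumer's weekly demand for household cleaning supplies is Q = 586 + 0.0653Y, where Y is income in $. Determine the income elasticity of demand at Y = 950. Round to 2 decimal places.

At Y = 950: Q = 648.035.
dQ/dY = 0.0653.
η = (dQ/dY)·(Y/Q) = 0.0653 × (950/648.035) = 0.10.

0.10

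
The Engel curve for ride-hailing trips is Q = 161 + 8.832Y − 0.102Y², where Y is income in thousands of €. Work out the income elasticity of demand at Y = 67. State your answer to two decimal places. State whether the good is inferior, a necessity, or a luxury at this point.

At Y = 67: Q = 294.8660.
dQ/dY = 8.832 − 0.204Y = -4.83600.
η = (dQ/dY)·(Y/Q) = -4.83600 × (67/294.8660) = -1.10.
η < 0 ⇒ inferior good.

-1.10 (inferior good)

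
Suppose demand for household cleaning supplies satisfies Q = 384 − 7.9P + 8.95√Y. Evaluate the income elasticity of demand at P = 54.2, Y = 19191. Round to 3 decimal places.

0.518

At P = 54.2, Y = 19191: Q = 1195.678.
Holding P constant, ∂Q/∂Y = 8.95/(2√Y) = 0.0323031.
η_Y = (∂Q/∂Y)·(Y/Q) = 0.0323031 × (19191/1195.678) = 0.518.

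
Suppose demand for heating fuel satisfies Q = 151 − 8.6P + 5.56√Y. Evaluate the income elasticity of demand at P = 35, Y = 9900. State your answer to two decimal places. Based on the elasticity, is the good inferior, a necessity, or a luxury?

At P = 35, Y = 9900: Q = 403.213.
Holding P constant, ∂Q/∂Y = 5.56/(2√Y) = 0.0279401.
η_Y = (∂Q/∂Y)·(Y/Q) = 0.0279401 × (9900/403.213) = 0.69.
Since 0 < η < 1, this is a necessity.

0.69 (necessity)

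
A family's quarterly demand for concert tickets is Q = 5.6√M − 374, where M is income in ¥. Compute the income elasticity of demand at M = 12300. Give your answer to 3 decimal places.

1.257

At M = 12300: Q = 247.070.
dQ/dM = 5.6/(2√M) = 0.0252467 at this income.
η = (dQ/dM)·(M/Q) = 0.0252467 × (12300/247.070) = 1.257.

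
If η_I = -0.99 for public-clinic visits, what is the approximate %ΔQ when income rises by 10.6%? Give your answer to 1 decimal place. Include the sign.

%ΔQ ≈ η × %ΔI = -0.99 × 10.6% = -10.5%.

-10.5%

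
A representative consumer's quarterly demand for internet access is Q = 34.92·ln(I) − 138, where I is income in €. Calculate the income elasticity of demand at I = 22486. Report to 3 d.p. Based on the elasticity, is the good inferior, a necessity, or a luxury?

0.165 (necessity)

At I = 22486: Q = 211.921.
dQ/dI = 34.92/I = 0.00155297 at this income.
η = (dQ/dI)·(I/Q) = 0.00155297 × (22486/211.921) = 0.165.
Since 0 < η < 1, the good is a necessity.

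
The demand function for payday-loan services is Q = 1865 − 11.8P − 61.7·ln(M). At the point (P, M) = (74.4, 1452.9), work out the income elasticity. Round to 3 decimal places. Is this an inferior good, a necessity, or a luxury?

At P = 74.4, M = 1452.9: Q = 537.823.
Holding P constant, ∂Q/∂M = -61.7/M = -0.0424668.
η_M = (∂Q/∂M)·(M/Q) = -0.0424668 × (1452.9/537.823) = -0.115.
Since η < 0, this is an inferior good.

-0.115 (inferior good)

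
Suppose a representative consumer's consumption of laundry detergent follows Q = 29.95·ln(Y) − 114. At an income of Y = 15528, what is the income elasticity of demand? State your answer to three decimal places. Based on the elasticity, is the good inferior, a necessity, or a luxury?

At Y = 15528: Q = 175.029.
dQ/dY = 29.95/Y = 0.00192877 at this income.
η = (dQ/dY)·(Y/Q) = 0.00192877 × (15528/175.029) = 0.171.
Since 0 < η < 1, the good is a necessity.

0.171 (necessity)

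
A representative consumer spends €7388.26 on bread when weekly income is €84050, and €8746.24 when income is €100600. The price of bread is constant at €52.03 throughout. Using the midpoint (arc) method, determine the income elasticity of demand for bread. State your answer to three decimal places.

With a constant price, Q₁ = 7388.26/52.03 = 142.000 and Q₂ = 8746.24/52.03 = 168.100 (equivalently, work directly with expenditure since P cancels).
Midpoint %ΔQ = (8746.24 − 7388.26)/8067.25 = 0.16833; midpoint %ΔI = (100600 − 84050)/92325 = 0.17926.
η = 0.16833 / 0.17926 = 0.939.

0.939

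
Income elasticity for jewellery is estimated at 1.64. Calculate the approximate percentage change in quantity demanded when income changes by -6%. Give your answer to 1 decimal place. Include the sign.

%ΔQ ≈ η × %ΔI = 1.64 × (-6%) = -9.8%.

-9.8%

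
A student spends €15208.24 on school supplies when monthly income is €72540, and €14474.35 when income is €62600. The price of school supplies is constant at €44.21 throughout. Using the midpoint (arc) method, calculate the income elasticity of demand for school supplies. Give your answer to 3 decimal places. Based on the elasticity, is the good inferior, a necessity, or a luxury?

0.336 (necessity)

With a constant price, Q₁ = 15208.24/44.21 = 344.000 and Q₂ = 14474.35/44.21 = 327.400 (equivalently, work directly with expenditure since P cancels).
Midpoint %ΔQ = (14474.35 − 15208.24)/14841.30 = -0.04945; midpoint %ΔI = (62600 − 72540)/67570 = -0.14711.
η = -0.04945 / -0.14711 = 0.336.
0 < η < 1 ⇒ necessity.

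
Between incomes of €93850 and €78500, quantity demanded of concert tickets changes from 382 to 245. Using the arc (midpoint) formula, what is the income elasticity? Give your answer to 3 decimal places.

ΔQ = 245 − 382 = -137; midpoint Q̄ = (382 + 245)/2 = 313.5.
ΔI = 78500 − 93850 = -15350; midpoint Ī = (93850 + 78500)/2 = 86175.
η = (ΔQ/Q̄) ÷ (ΔI/Ī) = (-137/313.5) ÷ (-15350/86175) = 2.453.

2.453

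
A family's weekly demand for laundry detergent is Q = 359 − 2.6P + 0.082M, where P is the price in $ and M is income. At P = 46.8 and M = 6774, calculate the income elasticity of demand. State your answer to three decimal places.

0.701

At P = 46.8, M = 6774: Q = 792.788.
Holding P constant, ∂Q/∂M = 0.082.
η_M = (∂Q/∂M)·(M/Q) = 0.082 × (6774/792.788) = 0.701.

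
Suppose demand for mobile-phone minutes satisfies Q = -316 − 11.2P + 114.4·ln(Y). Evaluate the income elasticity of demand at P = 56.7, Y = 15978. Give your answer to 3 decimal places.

0.732

At P = 56.7, Y = 15978: Q = 156.234.
Holding P constant, ∂Q/∂Y = 114.4/Y = 0.00715984.
η_Y = (∂Q/∂Y)·(Y/Q) = 0.00715984 × (15978/156.234) = 0.732.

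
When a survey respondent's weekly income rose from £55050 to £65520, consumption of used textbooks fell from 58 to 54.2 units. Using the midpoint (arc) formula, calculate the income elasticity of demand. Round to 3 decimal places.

-0.390

ΔQ = 54.2 − 58 = -3.8; midpoint Q̄ = (58 + 54.2)/2 = 56.1.
ΔI = 65520 − 55050 = 10470; midpoint Ī = (55050 + 65520)/2 = 60285.
η = (ΔQ/Q̄) ÷ (ΔI/Ī) = (-3.8/56.1) ÷ (10470/60285) = -0.390.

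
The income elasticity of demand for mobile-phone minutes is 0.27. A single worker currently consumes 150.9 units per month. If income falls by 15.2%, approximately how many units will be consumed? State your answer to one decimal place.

%ΔQ ≈ η × %ΔI = 0.27 × (-15.2%) = -4.104%.
New Q ≈ 150.9 × (1 − 0.04104) = 144.7.

144.7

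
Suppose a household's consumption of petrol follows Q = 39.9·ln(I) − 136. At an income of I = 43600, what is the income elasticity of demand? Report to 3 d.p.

At I = 43600: Q = 290.244.
dQ/dI = 39.9/I = 0.000915138 at this income.
η = (dQ/dI)·(I/Q) = 0.000915138 × (43600/290.244) = 0.137.

0.137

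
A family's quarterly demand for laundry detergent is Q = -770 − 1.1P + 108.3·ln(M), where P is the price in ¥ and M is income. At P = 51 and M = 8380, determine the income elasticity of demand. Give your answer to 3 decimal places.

At P = 51, M = 8380: Q = 152.239.
Holding P constant, ∂Q/∂M = 108.3/M = 0.0129236.
η_M = (∂Q/∂M)·(M/Q) = 0.0129236 × (8380/152.239) = 0.711.

0.711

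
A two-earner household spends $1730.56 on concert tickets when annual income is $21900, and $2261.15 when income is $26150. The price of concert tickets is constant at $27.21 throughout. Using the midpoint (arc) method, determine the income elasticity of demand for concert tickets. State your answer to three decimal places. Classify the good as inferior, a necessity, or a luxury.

With a constant price, Q₁ = 1730.56/27.21 = 63.600 and Q₂ = 2261.15/27.21 = 83.100 (equivalently, work directly with expenditure since P cancels).
Midpoint %ΔQ = (2261.15 − 1730.56)/1995.86 = 0.26585; midpoint %ΔI = (26150 − 21900)/24025 = 0.17690.
η = 0.26585 / 0.17690 = 1.503.
η > 1 ⇒ luxury.

1.503 (luxury)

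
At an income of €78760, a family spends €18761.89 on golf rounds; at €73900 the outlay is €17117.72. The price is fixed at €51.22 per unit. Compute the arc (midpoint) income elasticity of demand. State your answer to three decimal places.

1.439

With a constant price, Q₁ = 18761.89/51.22 = 366.300 and Q₂ = 17117.72/51.22 = 334.200 (equivalently, work directly with expenditure since P cancels).
Midpoint %ΔQ = (17117.72 − 18761.89)/17939.81 = -0.09165; midpoint %ΔI = (73900 − 78760)/76330 = -0.06367.
η = -0.09165 / -0.06367 = 1.439.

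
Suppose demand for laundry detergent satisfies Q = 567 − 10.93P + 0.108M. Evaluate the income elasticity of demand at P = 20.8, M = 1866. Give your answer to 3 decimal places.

At P = 20.8, M = 1866: Q = 541.184.
Holding P constant, ∂Q/∂M = 0.108.
η_M = (∂Q/∂M)·(M/Q) = 0.108 × (1866/541.184) = 0.372.

0.372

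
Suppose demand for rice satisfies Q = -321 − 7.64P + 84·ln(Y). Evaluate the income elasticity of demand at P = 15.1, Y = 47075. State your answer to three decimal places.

At P = 15.1, Y = 47075: Q = 467.434.
Holding P constant, ∂Q/∂Y = 84/Y = 0.00178439.
η_Y = (∂Q/∂Y)·(Y/Q) = 0.00178439 × (47075/467.434) = 0.180.

0.180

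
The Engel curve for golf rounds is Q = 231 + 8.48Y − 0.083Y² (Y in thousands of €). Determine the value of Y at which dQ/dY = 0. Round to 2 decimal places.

51.08

dQ/dY = 8.48 − 0.166Y.
The good is inferior where dQ/dY < 0. Setting dQ/dY = 0 gives Y = 8.48 / 0.166 = 51.08.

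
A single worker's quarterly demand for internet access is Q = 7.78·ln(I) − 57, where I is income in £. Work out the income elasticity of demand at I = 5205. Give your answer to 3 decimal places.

0.812

At I = 5205: Q = 9.576.
dQ/dI = 7.78/I = 0.00149472 at this income.
η = (dQ/dI)·(I/Q) = 0.00149472 × (5205/9.576) = 0.812.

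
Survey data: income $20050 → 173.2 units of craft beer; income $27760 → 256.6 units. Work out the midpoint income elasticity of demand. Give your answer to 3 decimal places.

1.203

ΔQ = 256.6 − 173.2 = 83.4; midpoint Q̄ = (173.2 + 256.6)/2 = 214.9.
ΔI = 27760 − 20050 = 7710; midpoint Ī = (20050 + 27760)/2 = 23905.
η = (ΔQ/Q̄) ÷ (ΔI/Ī) = (83.4/214.9) ÷ (7710/23905) = 1.203.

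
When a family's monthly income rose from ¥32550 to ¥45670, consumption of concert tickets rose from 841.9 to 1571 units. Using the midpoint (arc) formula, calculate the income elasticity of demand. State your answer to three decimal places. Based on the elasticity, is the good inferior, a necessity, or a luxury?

1.801 (luxury)

ΔQ = 1571 − 841.9 = 729.1; midpoint Q̄ = (841.9 + 1571)/2 = 1206.45.
ΔI = 45670 − 32550 = 13120; midpoint Ī = (32550 + 45670)/2 = 39110.
η = (ΔQ/Q̄) ÷ (ΔI/Ī) = (729.1/1206.45) ÷ (13120/39110) = 1.801.
η > 1 ⇒ luxury.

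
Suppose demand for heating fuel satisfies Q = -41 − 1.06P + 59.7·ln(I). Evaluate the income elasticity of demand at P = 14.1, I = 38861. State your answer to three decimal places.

At P = 14.1, I = 38861: Q = 574.948.
Holding P constant, ∂Q/∂I = 59.7/I = 0.00153624.
η_I = (∂Q/∂I)·(I/Q) = 0.00153624 × (38861/574.948) = 0.104.

0.104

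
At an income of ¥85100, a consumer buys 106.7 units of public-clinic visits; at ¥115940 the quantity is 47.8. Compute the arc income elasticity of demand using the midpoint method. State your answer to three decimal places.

-2.485

ΔQ = 47.8 − 106.7 = -58.9; midpoint Q̄ = (106.7 + 47.8)/2 = 77.25.
ΔI = 115940 − 85100 = 30840; midpoint Ī = (85100 + 115940)/2 = 100520.
η = (ΔQ/Q̄) ÷ (ΔI/Ī) = (-58.9/77.25) ÷ (30840/100520) = -2.485.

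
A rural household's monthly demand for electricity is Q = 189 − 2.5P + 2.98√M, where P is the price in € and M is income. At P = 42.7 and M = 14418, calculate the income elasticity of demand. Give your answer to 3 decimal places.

At P = 42.7, M = 14418: Q = 440.073.
Holding P constant, ∂Q/∂M = 2.98/(2√M) = 0.0124089.
η_M = (∂Q/∂M)·(M/Q) = 0.0124089 × (14418/440.073) = 0.407.

0.407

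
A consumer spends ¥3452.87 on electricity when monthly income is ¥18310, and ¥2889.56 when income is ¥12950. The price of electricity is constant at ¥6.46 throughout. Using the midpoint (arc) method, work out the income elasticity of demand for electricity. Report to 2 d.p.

With a constant price, Q₁ = 3452.87/6.46 = 534.500 and Q₂ = 2889.56/6.46 = 447.300 (equivalently, work directly with expenditure since P cancels).
Midpoint %ΔQ = (2889.56 − 3452.87)/3171.22 = -0.17763; midpoint %ΔI = (12950 − 18310)/15630 = -0.34293.
η = -0.17763 / -0.34293 = 0.52.

0.52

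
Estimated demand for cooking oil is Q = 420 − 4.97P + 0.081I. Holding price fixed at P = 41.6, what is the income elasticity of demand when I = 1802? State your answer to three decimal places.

0.406

At P = 41.6, I = 1802: Q = 359.210.
Holding P constant, ∂Q/∂I = 0.081.
η_I = (∂Q/∂I)·(I/Q) = 0.081 × (1802/359.210) = 0.406.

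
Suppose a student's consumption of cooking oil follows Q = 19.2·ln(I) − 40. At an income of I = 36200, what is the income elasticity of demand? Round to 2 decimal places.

0.12

At I = 36200: Q = 161.539.
dQ/dI = 19.2/I = 0.000530387 at this income.
η = (dQ/dI)·(I/Q) = 0.000530387 × (36200/161.539) = 0.12.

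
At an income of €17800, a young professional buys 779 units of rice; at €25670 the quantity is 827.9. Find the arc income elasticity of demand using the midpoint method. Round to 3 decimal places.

ΔQ = 827.9 − 779 = 48.9; midpoint Q̄ = (779 + 827.9)/2 = 803.45.
ΔI = 25670 − 17800 = 7870; midpoint Ī = (17800 + 25670)/2 = 21735.
η = (ΔQ/Q̄) ÷ (ΔI/Ī) = (48.9/803.45) ÷ (7870/21735) = 0.168.

0.168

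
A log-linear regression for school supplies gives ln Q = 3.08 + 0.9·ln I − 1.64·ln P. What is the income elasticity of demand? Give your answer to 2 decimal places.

In a log-linear demand, the coefficient on ln I is the income elasticity.
So η = 0.90.

0.90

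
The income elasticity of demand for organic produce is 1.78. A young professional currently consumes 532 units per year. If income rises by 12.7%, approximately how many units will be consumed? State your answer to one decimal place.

652.3

%ΔQ ≈ η × %ΔI = 1.78 × 12.7% = 22.606%.
New Q ≈ 532 × (1 + 0.22606) = 652.3.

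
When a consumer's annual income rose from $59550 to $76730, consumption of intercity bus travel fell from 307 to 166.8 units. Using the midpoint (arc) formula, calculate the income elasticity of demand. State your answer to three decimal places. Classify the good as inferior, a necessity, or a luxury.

ΔQ = 166.8 − 307 = -140.2; midpoint Q̄ = (307 + 166.8)/2 = 236.9.
ΔI = 76730 − 59550 = 17180; midpoint Ī = (59550 + 76730)/2 = 68140.
η = (ΔQ/Q̄) ÷ (ΔI/Ī) = (-140.2/236.9) ÷ (17180/68140) = -2.347.
η < 0 ⇒ inferior good.

-2.347 (inferior good)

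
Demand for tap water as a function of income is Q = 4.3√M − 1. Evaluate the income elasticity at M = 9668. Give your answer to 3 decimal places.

At M = 9668: Q = 421.802.
dQ/dM = 4.3/(2√M) = 0.021866 at this income.
η = (dQ/dM)·(M/Q) = 0.021866 × (9668/421.802) = 0.501.

0.501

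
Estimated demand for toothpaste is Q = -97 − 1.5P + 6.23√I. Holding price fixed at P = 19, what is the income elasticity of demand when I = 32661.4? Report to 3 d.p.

0.563

At P = 19, I = 32661.4: Q = 1000.415.
Holding P constant, ∂Q/∂I = 6.23/(2√I) = 0.0172362.
η_I = (∂Q/∂I)·(I/Q) = 0.0172362 × (32661.4/1000.415) = 0.563.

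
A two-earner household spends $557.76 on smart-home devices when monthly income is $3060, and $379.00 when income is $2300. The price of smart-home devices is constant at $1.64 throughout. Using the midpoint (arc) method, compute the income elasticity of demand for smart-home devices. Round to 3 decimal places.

With a constant price, Q₁ = 557.76/1.64 = 340.098 and Q₂ = 379.00/1.64 = 231.098 (equivalently, work directly with expenditure since P cancels).
Midpoint %ΔQ = (379.00 − 557.76)/468.38 = -0.38166; midpoint %ΔI = (2300 − 3060)/2680 = -0.28358.
η = -0.38166 / -0.28358 = 1.346.

1.346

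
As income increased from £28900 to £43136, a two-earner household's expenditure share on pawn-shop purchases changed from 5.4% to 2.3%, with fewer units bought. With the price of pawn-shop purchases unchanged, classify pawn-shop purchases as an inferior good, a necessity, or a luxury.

Quantity demanded falls as income rises, so η < 0.

inferior good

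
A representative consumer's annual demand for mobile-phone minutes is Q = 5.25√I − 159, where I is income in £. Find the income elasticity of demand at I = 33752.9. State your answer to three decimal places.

0.599

At I = 33752.9: Q = 805.528.
dQ/dI = 5.25/(2√I) = 0.0142881 at this income.
η = (dQ/dI)·(I/Q) = 0.0142881 × (33752.9/805.528) = 0.599.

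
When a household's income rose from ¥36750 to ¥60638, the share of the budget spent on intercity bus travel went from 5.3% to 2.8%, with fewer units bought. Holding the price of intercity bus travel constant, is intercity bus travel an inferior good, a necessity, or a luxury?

inferior good

Quantity demanded falls as income rises, so η < 0.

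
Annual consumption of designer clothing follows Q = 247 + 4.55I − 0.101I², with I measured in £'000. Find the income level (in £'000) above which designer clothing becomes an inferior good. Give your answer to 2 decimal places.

22.52

dQ/dI = 4.55 − 0.202I.
The good is inferior where dQ/dI < 0. Setting dQ/dI = 0 gives I = 4.55 / 0.202 = 22.52.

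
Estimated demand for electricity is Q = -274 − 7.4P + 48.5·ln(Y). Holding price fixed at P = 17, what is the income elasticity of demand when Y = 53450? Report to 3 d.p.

At P = 17, Y = 53450: Q = 128.195.
Holding P constant, ∂Q/∂Y = 48.5/Y = 0.00090739.
η_Y = (∂Q/∂Y)·(Y/Q) = 0.00090739 × (53450/128.195) = 0.378.

0.378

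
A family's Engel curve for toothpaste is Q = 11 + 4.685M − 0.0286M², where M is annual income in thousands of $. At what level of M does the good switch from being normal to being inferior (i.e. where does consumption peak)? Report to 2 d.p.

dQ/dM = 4.685 − 0.0572M.
The good is inferior where dQ/dM < 0. Setting dQ/dM = 0 gives M = 4.685 / 0.0572 = 81.91.

81.91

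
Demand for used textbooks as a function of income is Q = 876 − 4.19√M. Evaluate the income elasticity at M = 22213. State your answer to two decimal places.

At M = 22213: Q = 251.521.
dQ/dM = -4.19/(2√M) = -0.0140566 at this income.
η = (dQ/dM)·(M/Q) = -0.0140566 × (22213/251.521) = -1.24.

-1.24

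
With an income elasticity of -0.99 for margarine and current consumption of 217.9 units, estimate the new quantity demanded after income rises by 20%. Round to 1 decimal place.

%ΔQ ≈ η × %ΔI = -0.99 × 20% = -19.8%.
New Q ≈ 217.9 × (1 − 0.198) = 174.8.

174.8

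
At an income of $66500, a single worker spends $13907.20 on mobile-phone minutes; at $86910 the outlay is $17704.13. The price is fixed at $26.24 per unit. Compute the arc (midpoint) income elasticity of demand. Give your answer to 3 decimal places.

With a constant price, Q₁ = 13907.20/26.24 = 530.000 and Q₂ = 17704.13/26.24 = 674.700 (equivalently, work directly with expenditure since P cancels).
Midpoint %ΔQ = (17704.13 − 13907.20)/15805.67 = 0.24023; midpoint %ΔI = (86910 − 66500)/76705 = 0.26608.
η = 0.24023 / 0.26608 = 0.903.

0.903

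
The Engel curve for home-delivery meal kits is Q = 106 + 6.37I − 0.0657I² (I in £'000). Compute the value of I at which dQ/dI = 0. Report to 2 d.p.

dQ/dI = 6.37 − 0.1314I.
The good is inferior where dQ/dI < 0. Setting dQ/dI = 0 gives I = 6.37 / 0.1314 = 48.48.

48.48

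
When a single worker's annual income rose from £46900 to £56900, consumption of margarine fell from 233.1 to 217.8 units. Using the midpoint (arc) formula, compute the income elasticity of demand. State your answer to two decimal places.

ΔQ = 217.8 − 233.1 = -15.3; midpoint Q̄ = (233.1 + 217.8)/2 = 225.45.
ΔI = 56900 − 46900 = 10000; midpoint Ī = (46900 + 56900)/2 = 51900.
η = (ΔQ/Q̄) ÷ (ΔI/Ī) = (-15.3/225.45) ÷ (10000/51900) = -0.35.

-0.35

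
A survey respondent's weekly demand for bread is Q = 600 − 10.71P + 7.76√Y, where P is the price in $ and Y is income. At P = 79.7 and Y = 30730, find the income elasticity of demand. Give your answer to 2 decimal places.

0.61

At P = 79.7, Y = 30730: Q = 1106.739.
Holding P constant, ∂Q/∂Y = 7.76/(2√Y) = 0.0221335.
η_Y = (∂Q/∂Y)·(Y/Q) = 0.0221335 × (30730/1106.739) = 0.61.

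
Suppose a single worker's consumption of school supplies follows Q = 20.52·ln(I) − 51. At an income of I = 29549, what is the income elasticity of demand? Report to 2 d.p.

At I = 29549: Q = 160.229.
dQ/dI = 20.52/I = 0.00069444 at this income.
η = (dQ/dI)·(I/Q) = 0.00069444 × (29549/160.229) = 0.13.

0.13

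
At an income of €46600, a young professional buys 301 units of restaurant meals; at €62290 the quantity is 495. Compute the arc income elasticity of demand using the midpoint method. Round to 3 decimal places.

1.691

ΔQ = 495 − 301 = 194; midpoint Q̄ = (301 + 495)/2 = 398.
ΔI = 62290 − 46600 = 15690; midpoint Ī = (46600 + 62290)/2 = 54445.
η = (ΔQ/Q̄) ÷ (ΔI/Ī) = (194/398) ÷ (15690/54445) = 1.691.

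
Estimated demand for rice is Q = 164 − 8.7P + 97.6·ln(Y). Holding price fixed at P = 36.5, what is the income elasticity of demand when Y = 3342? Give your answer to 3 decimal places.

At P = 36.5, Y = 3342: Q = 638.408.
Holding P constant, ∂Q/∂Y = 97.6/Y = 0.0292041.
η_Y = (∂Q/∂Y)·(Y/Q) = 0.0292041 × (3342/638.408) = 0.153.

0.153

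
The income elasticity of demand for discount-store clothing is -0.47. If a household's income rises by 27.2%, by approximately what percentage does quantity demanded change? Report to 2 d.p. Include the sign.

-12.78%

%ΔQ ≈ η × %ΔI = -0.47 × 27.2% = -12.78%.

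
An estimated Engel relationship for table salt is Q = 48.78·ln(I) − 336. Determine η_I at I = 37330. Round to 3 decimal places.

At I = 37330: Q = 177.534.
dQ/dI = 48.78/I = 0.00130672 at this income.
η = (dQ/dI)·(I/Q) = 0.00130672 × (37330/177.534) = 0.275.

0.275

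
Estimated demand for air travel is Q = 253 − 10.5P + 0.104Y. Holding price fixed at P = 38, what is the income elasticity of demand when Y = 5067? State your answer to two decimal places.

1.38

At P = 38, Y = 5067: Q = 380.968.
Holding P constant, ∂Q/∂Y = 0.104.
η_Y = (∂Q/∂Y)·(Y/Q) = 0.104 × (5067/380.968) = 1.38.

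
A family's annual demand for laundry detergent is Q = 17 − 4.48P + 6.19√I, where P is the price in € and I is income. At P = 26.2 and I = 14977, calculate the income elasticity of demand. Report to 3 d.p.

0.576

At P = 26.2, I = 14977: Q = 657.160.
Holding P constant, ∂Q/∂I = 6.19/(2√I) = 0.02529.
η_I = (∂Q/∂I)·(I/Q) = 0.02529 × (14977/657.160) = 0.576.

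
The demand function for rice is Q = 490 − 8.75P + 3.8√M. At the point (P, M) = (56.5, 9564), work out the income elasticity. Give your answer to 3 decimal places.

At P = 56.5, M = 9564: Q = 367.249.
Holding P constant, ∂Q/∂M = 3.8/(2√M) = 0.0194283.
η_M = (∂Q/∂M)·(M/Q) = 0.0194283 × (9564/367.249) = 0.506.

0.506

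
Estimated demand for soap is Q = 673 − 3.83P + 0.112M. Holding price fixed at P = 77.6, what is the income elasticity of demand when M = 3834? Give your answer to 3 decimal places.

0.533

At P = 77.6, M = 3834: Q = 805.200.
Holding P constant, ∂Q/∂M = 0.112.
η_M = (∂Q/∂M)·(M/Q) = 0.112 × (3834/805.200) = 0.533.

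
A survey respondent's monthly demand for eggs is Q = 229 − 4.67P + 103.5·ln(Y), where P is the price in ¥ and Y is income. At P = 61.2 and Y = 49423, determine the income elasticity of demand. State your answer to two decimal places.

At P = 61.2, Y = 49423: Q = 1061.842.
Holding P constant, ∂Q/∂Y = 103.5/Y = 0.00209417.
η_Y = (∂Q/∂Y)·(Y/Q) = 0.00209417 × (49423/1061.842) = 0.10.

0.10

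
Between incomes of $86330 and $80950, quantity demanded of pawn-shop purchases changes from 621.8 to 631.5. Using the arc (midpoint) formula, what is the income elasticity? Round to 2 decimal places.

-0.24

ΔQ = 631.5 − 621.8 = 9.7; midpoint Q̄ = (621.8 + 631.5)/2 = 626.65.
ΔI = 80950 − 86330 = -5380; midpoint Ī = (86330 + 80950)/2 = 83640.
η = (ΔQ/Q̄) ÷ (ΔI/Ī) = (9.7/626.65) ÷ (-5380/83640) = -0.24.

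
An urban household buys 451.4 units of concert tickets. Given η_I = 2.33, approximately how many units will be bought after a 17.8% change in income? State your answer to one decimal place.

638.6

%ΔQ ≈ η × %ΔI = 2.33 × 17.8% = 41.474%.
New Q ≈ 451.4 × (1 + 0.41474) = 638.6.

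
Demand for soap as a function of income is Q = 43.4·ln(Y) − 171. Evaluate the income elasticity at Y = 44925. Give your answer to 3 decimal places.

0.148

At Y = 44925: Q = 293.933.
dQ/dY = 43.4/Y = 0.000966055 at this income.
η = (dQ/dY)·(Y/Q) = 0.000966055 × (44925/293.933) = 0.148.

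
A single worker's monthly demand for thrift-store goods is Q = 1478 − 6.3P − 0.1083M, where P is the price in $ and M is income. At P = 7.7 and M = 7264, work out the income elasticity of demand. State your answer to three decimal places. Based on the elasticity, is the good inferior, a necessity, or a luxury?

At P = 7.7, M = 7264: Q = 642.799.
Holding P constant, ∂Q/∂M = −0.1083.
η_M = (∂Q/∂M)·(M/Q) = -0.1083 × (7264/642.799) = -1.224.
Since η < 0, this is an inferior good.

-1.224 (inferior good)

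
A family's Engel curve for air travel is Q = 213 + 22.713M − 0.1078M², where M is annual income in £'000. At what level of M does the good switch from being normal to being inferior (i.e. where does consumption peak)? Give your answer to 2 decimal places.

105.35

dQ/dM = 22.713 − 0.2156M.
The good is inferior where dQ/dM < 0. Setting dQ/dM = 0 gives M = 22.713 / 0.2156 = 105.35.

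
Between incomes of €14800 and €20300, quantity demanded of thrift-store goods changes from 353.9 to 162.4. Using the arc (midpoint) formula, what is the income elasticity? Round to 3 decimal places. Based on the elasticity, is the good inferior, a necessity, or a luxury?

ΔQ = 162.4 − 353.9 = -191.5; midpoint Q̄ = (353.9 + 162.4)/2 = 258.15.
ΔI = 20300 − 14800 = 5500; midpoint Ī = (14800 + 20300)/2 = 17550.
η = (ΔQ/Q̄) ÷ (ΔI/Ī) = (-191.5/258.15) ÷ (5500/17550) = -2.367.
η < 0 ⇒ inferior good.

-2.367 (inferior good)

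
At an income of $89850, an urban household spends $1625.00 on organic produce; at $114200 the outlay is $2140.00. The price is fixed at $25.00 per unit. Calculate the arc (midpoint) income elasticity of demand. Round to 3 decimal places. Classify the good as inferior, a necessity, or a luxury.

With a constant price, Q₁ = 1625.00/25.00 = 65.000 and Q₂ = 2140.00/25.00 = 85.600 (equivalently, work directly with expenditure since P cancels).
Midpoint %ΔQ = (2140.00 − 1625.00)/1882.50 = 0.27357; midpoint %ΔI = (114200 − 89850)/102025 = 0.23867.
η = 0.27357 / 0.23867 = 1.146.
η > 1 ⇒ luxury.

1.146 (luxury)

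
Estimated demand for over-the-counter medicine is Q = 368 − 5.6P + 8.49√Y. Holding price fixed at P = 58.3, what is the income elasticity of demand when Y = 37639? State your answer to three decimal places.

0.488

At P = 58.3, Y = 37639: Q = 1688.646.
Holding P constant, ∂Q/∂Y = 8.49/(2√Y) = 0.0218806.
η_Y = (∂Q/∂Y)·(Y/Q) = 0.0218806 × (37639/1688.646) = 0.488.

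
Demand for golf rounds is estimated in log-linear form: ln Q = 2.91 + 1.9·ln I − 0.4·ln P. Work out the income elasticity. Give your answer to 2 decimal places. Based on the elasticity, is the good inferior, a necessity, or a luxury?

1.90 (luxury)

In a log-linear demand, the coefficient on ln I is the income elasticity.
So η = 1.90.
η > 1 ⇒ luxury.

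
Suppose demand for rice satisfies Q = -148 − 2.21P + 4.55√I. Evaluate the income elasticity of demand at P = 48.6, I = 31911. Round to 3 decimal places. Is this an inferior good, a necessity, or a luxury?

At P = 48.6, I = 31911: Q = 557.390.
Holding P constant, ∂Q/∂I = 4.55/(2√I) = 0.0127354.
η_I = (∂Q/∂I)·(I/Q) = 0.0127354 × (31911/557.390) = 0.729.
Since 0 < η < 1, this is a necessity.

0.729 (necessity)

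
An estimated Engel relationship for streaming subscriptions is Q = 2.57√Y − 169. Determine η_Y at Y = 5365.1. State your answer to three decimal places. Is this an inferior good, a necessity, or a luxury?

4.891 (luxury)

At Y = 5365.1: Q = 19.244.
dQ/dY = 2.57/(2√Y) = 0.0175434 at this income.
η = (dQ/dY)·(Y/Q) = 0.0175434 × (5365.1/19.244) = 4.891.
Since η > 1, the good is a luxury.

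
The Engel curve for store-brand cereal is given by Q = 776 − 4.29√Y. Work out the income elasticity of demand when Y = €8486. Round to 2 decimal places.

-0.52

At Y = 8486: Q = 380.807.
dQ/dY = -4.29/(2√Y) = -0.023285 at this income.
η = (dQ/dY)·(Y/Q) = -0.023285 × (8486/380.807) = -0.52.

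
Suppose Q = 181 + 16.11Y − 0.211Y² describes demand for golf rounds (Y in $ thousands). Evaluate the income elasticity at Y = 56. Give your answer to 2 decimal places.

-1.00

At Y = 56: Q = 421.4640.
dQ/dY = 16.11 − 0.422Y = -7.52200.
η = (dQ/dY)·(Y/Q) = -7.52200 × (56/421.4640) = -1.00.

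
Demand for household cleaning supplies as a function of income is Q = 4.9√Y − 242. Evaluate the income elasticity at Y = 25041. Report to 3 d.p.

At Y = 25041: Q = 533.393.
dQ/dY = 4.9/(2√Y) = 0.0154825 at this income.
η = (dQ/dY)·(Y/Q) = 0.0154825 × (25041/533.393) = 0.727.

0.727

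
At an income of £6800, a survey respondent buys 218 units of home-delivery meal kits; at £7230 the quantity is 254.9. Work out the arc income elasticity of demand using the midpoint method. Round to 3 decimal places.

ΔQ = 254.9 − 218 = 36.9; midpoint Q̄ = (218 + 254.9)/2 = 236.45.
ΔI = 7230 − 6800 = 430; midpoint Ī = (6800 + 7230)/2 = 7015.
η = (ΔQ/Q̄) ÷ (ΔI/Ī) = (36.9/236.45) ÷ (430/7015) = 2.546.

2.546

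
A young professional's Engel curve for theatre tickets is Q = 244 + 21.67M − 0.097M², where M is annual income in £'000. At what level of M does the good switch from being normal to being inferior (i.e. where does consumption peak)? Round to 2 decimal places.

111.70

dQ/dM = 21.67 − 0.194M.
The good is inferior where dQ/dM < 0. Setting dQ/dM = 0 gives M = 21.67 / 0.194 = 111.70.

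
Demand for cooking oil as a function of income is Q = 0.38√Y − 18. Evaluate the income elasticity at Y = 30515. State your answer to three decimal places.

At Y = 30515: Q = 48.380.
dQ/dY = 0.38/(2√Y) = 0.00108767 at this income.
η = (dQ/dY)·(Y/Q) = 0.00108767 × (30515/48.380) = 0.686.

0.686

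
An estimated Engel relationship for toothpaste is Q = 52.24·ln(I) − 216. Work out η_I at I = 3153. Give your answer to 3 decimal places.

0.255

At I = 3153: Q = 204.851.
dQ/dI = 52.24/I = 0.0165683 at this income.
η = (dQ/dI)·(I/Q) = 0.0165683 × (3153/204.851) = 0.255.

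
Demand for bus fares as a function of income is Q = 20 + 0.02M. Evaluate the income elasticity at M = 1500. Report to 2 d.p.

At M = 1500: Q = 50.000.
dQ/dM = 0.02.
η = (dQ/dM)·(M/Q) = 0.02 × (1500/50.000) = 0.60.

0.60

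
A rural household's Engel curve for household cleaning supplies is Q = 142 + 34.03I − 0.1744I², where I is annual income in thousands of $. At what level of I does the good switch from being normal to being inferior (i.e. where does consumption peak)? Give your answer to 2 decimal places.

97.56

dQ/dI = 34.03 − 0.3488I.
The good is inferior where dQ/dI < 0. Setting dQ/dI = 0 gives I = 34.03 / 0.3488 = 97.56.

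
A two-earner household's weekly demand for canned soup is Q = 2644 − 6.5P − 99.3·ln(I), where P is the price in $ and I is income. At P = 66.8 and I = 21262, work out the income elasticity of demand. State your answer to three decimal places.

-0.081

At P = 66.8, I = 21262: Q = 1220.308.
Holding P constant, ∂Q/∂I = -99.3/I = -0.0046703.
η_I = (∂Q/∂I)·(I/Q) = -0.0046703 × (21262/1220.308) = -0.081.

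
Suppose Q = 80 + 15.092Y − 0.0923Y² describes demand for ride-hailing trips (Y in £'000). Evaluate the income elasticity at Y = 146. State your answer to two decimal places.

At Y = 146: Q = 315.9652.
dQ/dY = 15.092 − 0.1846Y = -11.85960.
η = (dQ/dY)·(Y/Q) = -11.85960 × (146/315.9652) = -5.48.

-5.48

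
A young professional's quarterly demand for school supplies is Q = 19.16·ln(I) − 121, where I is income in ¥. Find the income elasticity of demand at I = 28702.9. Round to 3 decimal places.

At I = 28702.9: Q = 75.673.
dQ/dI = 19.16/I = 0.000667528 at this income.
η = (dQ/dI)·(I/Q) = 0.000667528 × (28702.9/75.673) = 0.253.

0.253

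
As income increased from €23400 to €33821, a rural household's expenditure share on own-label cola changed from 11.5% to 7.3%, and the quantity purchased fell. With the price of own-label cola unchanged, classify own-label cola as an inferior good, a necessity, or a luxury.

Quantity demanded falls as income rises, so η < 0.

inferior good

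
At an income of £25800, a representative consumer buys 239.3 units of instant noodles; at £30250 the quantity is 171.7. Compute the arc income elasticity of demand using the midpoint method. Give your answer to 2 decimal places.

ΔQ = 171.7 − 239.3 = -67.6; midpoint Q̄ = (239.3 + 171.7)/2 = 205.5.
ΔI = 30250 − 25800 = 4450; midpoint Ī = (25800 + 30250)/2 = 28025.
η = (ΔQ/Q̄) ÷ (ΔI/Ī) = (-67.6/205.5) ÷ (4450/28025) = -2.07.

-2.07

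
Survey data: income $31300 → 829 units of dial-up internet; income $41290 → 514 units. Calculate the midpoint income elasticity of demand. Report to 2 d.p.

-1.70

ΔQ = 514 − 829 = -315; midpoint Q̄ = (829 + 514)/2 = 671.5.
ΔI = 41290 − 31300 = 9990; midpoint Ī = (31300 + 41290)/2 = 36295.
η = (ΔQ/Q̄) ÷ (ΔI/Ī) = (-315/671.5) ÷ (9990/36295) = -1.70.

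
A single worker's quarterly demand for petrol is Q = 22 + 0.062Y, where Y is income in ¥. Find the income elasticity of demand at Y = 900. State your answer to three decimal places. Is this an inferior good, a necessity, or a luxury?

At Y = 900: Q = 77.800.
dQ/dY = 0.062.
η = (dQ/dY)·(Y/Q) = 0.062 × (900/77.800) = 0.717.
Since 0 < η < 1, the good is a necessity.

0.717 (necessity)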